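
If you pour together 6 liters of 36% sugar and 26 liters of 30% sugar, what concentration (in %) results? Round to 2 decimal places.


Solute in mixture 1 = 36% of 6 L = 6*36/100 = 54/25 L
Solute in mixture 2 = 30% of 26 L = 26*30/100 = 39/5 L
Total solute = 54/25 + 39/5 = 249/25 L
Total volume = 6 + 26 = 32 L
Final concentration = 249/25/32 * 100 = 31.13%

31.13


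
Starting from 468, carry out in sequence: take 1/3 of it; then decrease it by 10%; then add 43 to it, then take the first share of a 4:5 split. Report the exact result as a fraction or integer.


Start with 468.
Step 1: Take 1/3: 468 * 1/3 = 156
Step 2: Decrease by 10%: 156 * 90/100 = 702/5
Step 3: Add 43: 702/5+43=917/5; split 4:5 first = 917/5*4/9 = 3668/45
Final result = 3668/45

3668/45


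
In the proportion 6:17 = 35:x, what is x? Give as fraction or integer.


Setting up: 6/17 = 35/x
Cross multiply: 6 * x = 17 * 35
6x = 595
x = 595/6
x = 595/6

595/6


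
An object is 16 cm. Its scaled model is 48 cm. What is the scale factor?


Original length = 16 cm
Scaled length = 48 cm
Scale factor = 48 / 16
= 3

3


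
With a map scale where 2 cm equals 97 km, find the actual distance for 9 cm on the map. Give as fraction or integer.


Map scale: 2 cm = 97 km
Measured distance on map = 9 cm
Set up proportion: 9 * 97 / 2
= 873 / 2
= 873/2 km

873/2


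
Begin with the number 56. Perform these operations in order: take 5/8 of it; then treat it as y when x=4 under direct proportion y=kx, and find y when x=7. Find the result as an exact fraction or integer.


Start with 56.
Step 1: Take 5/8: 56 * 5/8 = 35
Step 2: Direct prop: k = (35)/4; new y = k*7 = 35*7/4 = 245/4
Final result = 245/4

245/4


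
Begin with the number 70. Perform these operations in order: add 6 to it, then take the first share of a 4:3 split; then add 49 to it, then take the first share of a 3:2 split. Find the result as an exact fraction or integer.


Start with 70.
Step 1: Add 6: 70+6=76; split 4:3 first = 76*4/7 = 304/7
Step 2: Add 49: 304/7+49=647/7; split 3:2 first = 647/7*3/5 = 1941/35
Final result = 1941/35

1941/35


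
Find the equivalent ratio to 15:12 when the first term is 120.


Original ratio: 15:12
First term target: 120
Scale factor = 120 / 15 = 8
Multiply second term: 12 * 8 = 96
Equivalent ratio = 120:96

120:96


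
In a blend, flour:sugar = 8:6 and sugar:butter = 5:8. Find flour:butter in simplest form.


Given a:b = 8:6 and b:c = 5:8
Make b consistent. Multiply first ratio by 5: a:b = 40:30
Multiply second ratio by 6: b:c = 30:48
Now b = 30 in both, so a:b:c = 40:30:48
Therefore a:c = 40:48
Simplify by GCD: a:c = 5:6

5:6


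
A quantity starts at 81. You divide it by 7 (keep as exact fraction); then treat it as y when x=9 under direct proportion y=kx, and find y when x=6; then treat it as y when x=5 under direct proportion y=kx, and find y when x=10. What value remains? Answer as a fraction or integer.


Start with 81.
Step 1: Divide by 7: 81 / 7 = 81/7
Step 2: Direct prop: k = (81/7)/9; new y = k*6 = 81/7*6/9 = 54/7
Step 3: Direct prop: k = (54/7)/5; new y = k*10 = 54/7*10/5 = 108/7
Final result = 108/7

108/7


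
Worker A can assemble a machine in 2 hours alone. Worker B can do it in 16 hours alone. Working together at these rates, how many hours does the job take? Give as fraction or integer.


Rate of A = 1/2 job per hour
Rate of B = 1/16 job per hour
Combined rate = 1/2 + 1/16
Find common denominator: (16 + 2)/(2*16) = 18/32
Combined rate = 9/16 job per hour
Time together = 1 / (9/16) = 16/9 hours

16/9


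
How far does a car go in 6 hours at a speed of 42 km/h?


Using distance = speed * time
Speed = 42 km/h
Time = 6 hours
Distance = 42 * 6
= 252 km

252


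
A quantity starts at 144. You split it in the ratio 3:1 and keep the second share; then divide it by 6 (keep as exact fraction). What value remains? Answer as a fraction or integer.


Start with 144.
Step 1: Split 3:1, second share = 144 * 1/4 = 36
Step 2: Divide by 6: 36 / 6 = 6
Final result = 6

6


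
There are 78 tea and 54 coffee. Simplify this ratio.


Find GCD(78, 54)
GCD = 6
Divide both by 6: 78/6 = 13, 54/6 = 9
Simplified ratio = 13:9

13:9


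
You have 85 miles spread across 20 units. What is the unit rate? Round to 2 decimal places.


Total miles = 85
Number of units = 20
Unit rate = 85 / 20
= 4.25 miles per unit

4.25


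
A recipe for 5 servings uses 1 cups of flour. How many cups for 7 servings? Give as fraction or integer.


Original: 1 cups for 5 servings
Target servings = 7
Scaling factor = 7/5
New amount = 1 * 7/5
= 7/5
= 7/5 cups

7/5


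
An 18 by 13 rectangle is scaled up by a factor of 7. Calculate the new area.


Original dimensions: 18 x 13
Enlargement factor = 7
New width = 18 * 7 = 126
New height = 13 * 7 = 91
New area = 126 * 91 = 11466

11466


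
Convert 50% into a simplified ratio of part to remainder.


Part = 50%, Remainder = 50%
Ratio = 50:50
GCD(50, 50) = 50
Simplify: 1:1 = 1:1

1:1


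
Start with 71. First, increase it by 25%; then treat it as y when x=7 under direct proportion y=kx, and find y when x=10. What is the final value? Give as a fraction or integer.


Start with 71.
Step 1: Increase by 25%: 71 * 125/100 = 355/4
Step 2: Direct prop: k = (355/4)/7; new y = k*10 = 355/4*10/7 = 1775/14
Final result = 1775/14

1775/14


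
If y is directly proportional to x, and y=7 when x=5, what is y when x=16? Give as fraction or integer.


Direct proportion: y = kx
Find k: k = 7/5 = 7/5
Compute y at x=16: y = 7/5 * 16
y = 112/5

112/5


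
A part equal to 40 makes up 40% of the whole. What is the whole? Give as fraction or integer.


Given: 40 is 40% of the whole
Set up: 40 = 40/100 * whole
whole = 40 * 100 / 40
whole = 4000 / 40
whole = 100

100


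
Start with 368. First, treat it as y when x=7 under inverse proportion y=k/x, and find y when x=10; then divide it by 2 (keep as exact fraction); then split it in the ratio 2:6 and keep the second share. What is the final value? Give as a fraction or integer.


Start with 368.
Step 1: Inverse prop: k = (368)*7; new y = k/10 = 368*7/10 = 1288/5
Step 2: Divide by 2: 1288/5 / 2 = 644/5
Step 3: Split 2:6, second share = 644/5 * 6/8 = 483/5
Final result = 483/5

483/5


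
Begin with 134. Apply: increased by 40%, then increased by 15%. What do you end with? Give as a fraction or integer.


Start: 134
Step 1: increase by 40% => multiply by 140/100
  134 * 140/100 = 938/5
Step 2: increase by 15% => multiply by 115/100
  938/5 * 115/100 = 10787/50
Final value = 10787/50

10787/50


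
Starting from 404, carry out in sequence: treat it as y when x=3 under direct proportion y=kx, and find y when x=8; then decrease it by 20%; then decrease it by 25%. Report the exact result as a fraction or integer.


Start with 404.
Step 1: Direct prop: k = (404)/3; new y = k*8 = 404*8/3 = 3232/3
Step 2: Decrease by 20%: 3232/3 * 80/100 = 12928/15
Step 3: Decrease by 25%: 12928/15 * 75/100 = 3232/5
Final result = 3232/5

3232/5


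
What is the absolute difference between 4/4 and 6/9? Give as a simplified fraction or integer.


Simplify: 4/4 = 1 and 6/9 = 2/3
Find common denominator: LCD = 3
Convert: 3/3 and 2/3
Difference = |3 - 2|/3 = 1/3
Simplified = 1/3

1/3


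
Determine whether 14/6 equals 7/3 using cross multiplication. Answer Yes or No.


Cross multiply to check 14/6 = 7/3
Left cross product: 14 * 3 = 42
Right cross product: 6 * 7 = 42
42 = 42
Equal, so proportions match => Yes

Yes


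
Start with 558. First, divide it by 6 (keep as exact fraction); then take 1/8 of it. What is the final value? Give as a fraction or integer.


Start with 558.
Step 1: Divide by 6: 558 / 6 = 93
Step 2: Take 1/8: 93 * 1/8 = 93/8
Final result = 93/8

93/8


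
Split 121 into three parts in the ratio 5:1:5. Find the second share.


Ratio = 5:1:5
Total parts = 5 + 1 + 5 = 11
Value per part = 121 / 11 = 11
First share = 5 * 11 = 55
Middle share = 1 * 11 = 11
Third share = 5 * 11 = 55

11


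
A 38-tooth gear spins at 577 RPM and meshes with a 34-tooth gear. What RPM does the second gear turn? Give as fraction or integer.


Gear ratio: teeth_A * RPM_A = teeth_B * RPM_B
38 * 577 = 34 * RPM_B
21926 = 34 * RPM_B
RPM_B = 21926 / 34
RPM_B = 10963/17

10963/17


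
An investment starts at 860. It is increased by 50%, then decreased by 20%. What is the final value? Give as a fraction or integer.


Start: 860
Step 1: increase by 50% => multiply by 150/100
  860 * 150/100 = 1290
Step 2: decrease by 20% => multiply by 80/100
  1290 * 80/100 = 1032
Final value = 1032

1032


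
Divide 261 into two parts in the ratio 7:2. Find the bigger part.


Total parts = 7 + 2 = 9
Value per part = 261 / 9 = 29
First share = 7 * 29 = 203
Second share = 2 * 29 = 58
Larger share = 203

203


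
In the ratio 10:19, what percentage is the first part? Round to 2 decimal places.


Total parts = 10 + 19 = 29
First part fraction = 10/29
Percentage = (10/29) * 100
= 0.344828 * 100
= 34.48%

34.48


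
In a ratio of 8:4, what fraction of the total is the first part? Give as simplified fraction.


Total parts = 8 + 4 = 12
First part fraction = 8/12
Simplify: 8/12 = 2/3

2/3


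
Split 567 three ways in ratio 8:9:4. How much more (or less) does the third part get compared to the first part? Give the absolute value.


Total parts = 8 + 9 + 4 = 21
Value per part = 567 / 21 = 27
Shares: 8*27=216, 9*27=243, 4*27=108
Third share = 108, first share = 216
Difference = |108 - 216| = 108

108


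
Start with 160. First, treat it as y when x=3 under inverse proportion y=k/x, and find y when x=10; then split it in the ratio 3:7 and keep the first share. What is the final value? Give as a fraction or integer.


Start with 160.
Step 1: Inverse prop: k = (160)*3; new y = k/10 = 160*3/10 = 48
Step 2: Split 3:7, first share = 48 * 3/10 = 72/5
Final result = 72/5

72/5


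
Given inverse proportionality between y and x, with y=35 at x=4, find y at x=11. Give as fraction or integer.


Inverse proportion: y = k/x
Find k: k = 4 * 35 = 140
Compute y at x=11: y = 140/11
y = 140/11

140/11


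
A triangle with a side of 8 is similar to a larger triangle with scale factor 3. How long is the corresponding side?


Similar triangles have proportional sides
Scale factor = 3
Smaller side = 8
Corresponding larger side = 8 * 3
= 24

24


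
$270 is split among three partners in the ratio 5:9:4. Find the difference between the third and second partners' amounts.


Total parts = 5 + 9 + 4 = 18
Value per part = 270 / 18 = 15
Shares: 5*15=75, 9*15=135, 4*15=60
Third share = 60, second share = 135
Difference = |60 - 135| = 75

75


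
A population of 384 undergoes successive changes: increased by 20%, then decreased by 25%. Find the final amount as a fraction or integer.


Start: 384
Step 1: increase by 20% => multiply by 120/100
  384 * 120/100 = 2304/5
Step 2: decrease by 25% => multiply by 75/100
  2304/5 * 75/100 = 1728/5
Final value = 1728/5

1728/5


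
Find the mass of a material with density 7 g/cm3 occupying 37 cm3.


Using mass = density * volume
Density = 7 g/cm3
Volume = 37 cm3
Mass = 7 * 37
= 259 g

259


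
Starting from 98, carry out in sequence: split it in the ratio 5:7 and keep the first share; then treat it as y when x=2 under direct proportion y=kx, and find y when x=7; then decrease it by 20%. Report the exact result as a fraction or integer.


Start with 98.
Step 1: Split 5:7, first share = 98 * 5/12 = 245/6
Step 2: Direct prop: k = (245/6)/2; new y = k*7 = 245/6*7/2 = 1715/12
Step 3: Decrease by 20%: 1715/12 * 80/100 = 343/3
Final result = 343/3

343/3


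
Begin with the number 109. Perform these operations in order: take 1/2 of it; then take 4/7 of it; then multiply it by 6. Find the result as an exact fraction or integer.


Start with 109.
Step 1: Take 1/2: 109 * 1/2 = 109/2
Step 2: Take 4/7: 109/2 * 4/7 = 218/7
Step 3: Multiply by 6: 218/7 * 6 = 1308/7
Final result = 1308/7

1308/7


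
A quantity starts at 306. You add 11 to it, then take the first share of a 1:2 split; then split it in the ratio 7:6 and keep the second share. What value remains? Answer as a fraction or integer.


Start with 306.
Step 1: Add 11: 306+11=317; split 1:2 first = 317*1/3 = 317/3
Step 2: Split 7:6, second share = 317/3 * 6/13 = 634/13
Final result = 634/13

634/13


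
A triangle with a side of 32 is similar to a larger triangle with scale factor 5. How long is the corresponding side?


Similar triangles have proportional sides
Scale factor = 5
Smaller side = 32
Corresponding larger side = 32 * 5
= 160

160


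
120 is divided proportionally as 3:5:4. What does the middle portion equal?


Ratio = 3:5:4
Total parts = 3 + 5 + 4 = 12
Value per part = 120 / 12 = 10
First share = 3 * 10 = 30
Middle share = 5 * 10 = 50
Third share = 4 * 10 = 40

50


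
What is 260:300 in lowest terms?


Find GCD(260, 300)
GCD = 20
Divide both by 20: 260/20 = 13, 300/20 = 15
Simplified ratio = 13:15

13:15


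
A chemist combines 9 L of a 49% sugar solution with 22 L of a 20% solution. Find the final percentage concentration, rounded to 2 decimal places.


Solute in mixture 1 = 49% of 9 L = 9*49/100 = 441/100 L
Solute in mixture 2 = 20% of 22 L = 22*20/100 = 22/5 L
Total solute = 441/100 + 22/5 = 881/100 L
Total volume = 9 + 22 = 31 L
Final concentration = 881/100/31 * 100 = 28.42%

28.42


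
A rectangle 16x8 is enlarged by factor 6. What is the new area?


Original dimensions: 16 x 8
Enlargement factor = 6
New width = 16 * 6 = 96
New height = 8 * 6 = 48
New area = 96 * 48 = 4608

4608


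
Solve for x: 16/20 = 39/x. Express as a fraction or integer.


Setting up: 16/20 = 39/x
Cross multiply: 16 * x = 20 * 39
16x = 780
x = 780/16
x = 195/4

195/4


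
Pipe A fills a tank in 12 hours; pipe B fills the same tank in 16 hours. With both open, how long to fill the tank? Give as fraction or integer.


Rate of A = 1/12 job per hour
Rate of B = 1/16 job per hour
Combined rate = 1/12 + 1/16
Find common denominator: (16 + 12)/(12*16) = 28/192
Combined rate = 7/48 job per hour
Time together = 1 / (7/48) = 48/7 hours

48/7


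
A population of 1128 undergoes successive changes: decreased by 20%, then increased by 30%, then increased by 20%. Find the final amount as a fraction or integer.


Start: 1128
Step 1: decrease by 20% => multiply by 80/100
  1128 * 80/100 = 4512/5
Step 2: increase by 30% => multiply by 130/100
  4512/5 * 130/100 = 29328/25
Step 3: increase by 20% => multiply by 120/100
  29328/25 * 120/100 = 175968/125
Final value = 175968/125

175968/125


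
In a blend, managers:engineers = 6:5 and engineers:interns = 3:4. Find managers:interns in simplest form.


Given a:b = 6:5 and b:c = 3:4
Make b consistent. Multiply first ratio by 3: a:b = 18:15
Multiply second ratio by 5: b:c = 15:20
Now b = 15 in both, so a:b:c = 18:15:20
Therefore a:c = 18:20
Simplify by GCD: a:c = 9:10

9:10


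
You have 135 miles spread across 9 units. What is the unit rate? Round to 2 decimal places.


Total miles = 135
Number of units = 9
Unit rate = 135 / 9
= 15 miles per unit

15


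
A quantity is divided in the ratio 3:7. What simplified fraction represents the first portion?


Total parts = 3 + 7 = 10
First part fraction = 3/10
Simplify: 3/10 = 3/10

3/10


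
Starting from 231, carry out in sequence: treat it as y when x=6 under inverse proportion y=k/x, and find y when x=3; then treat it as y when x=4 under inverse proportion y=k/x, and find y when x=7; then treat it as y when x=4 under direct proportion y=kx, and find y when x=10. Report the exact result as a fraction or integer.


Start with 231.
Step 1: Inverse prop: k = (231)*6; new y = k/3 = 231*6/3 = 462
Step 2: Inverse prop: k = (462)*4; new y = k/7 = 462*4/7 = 264
Step 3: Direct prop: k = (264)/4; new y = k*10 = 264*10/4 = 660
Final result = 660

660


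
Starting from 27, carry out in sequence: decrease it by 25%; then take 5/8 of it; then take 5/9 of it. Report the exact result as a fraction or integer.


Start with 27.
Step 1: Decrease by 25%: 27 * 75/100 = 81/4
Step 2: Take 5/8: 81/4 * 5/8 = 405/32
Step 3: Take 5/9: 405/32 * 5/9 = 225/32
Final result = 225/32

225/32


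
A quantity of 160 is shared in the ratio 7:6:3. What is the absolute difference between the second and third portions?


Total parts = 7 + 6 + 3 = 16
Value per part = 160 / 16 = 10
Shares: 7*10=70, 6*10=60, 3*10=30
Second share = 60, third share = 30
Difference = |60 - 30| = 30

30


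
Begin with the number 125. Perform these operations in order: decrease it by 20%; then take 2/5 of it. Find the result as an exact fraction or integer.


Start with 125.
Step 1: Decrease by 20%: 125 * 80/100 = 100
Step 2: Take 2/5: 100 * 2/5 = 40
Final result = 40

40


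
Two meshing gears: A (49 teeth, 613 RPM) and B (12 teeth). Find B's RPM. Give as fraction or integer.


Gear ratio: teeth_A * RPM_A = teeth_B * RPM_B
49 * 613 = 12 * RPM_B
30037 = 12 * RPM_B
RPM_B = 30037 / 12
RPM_B = 30037/12

30037/12


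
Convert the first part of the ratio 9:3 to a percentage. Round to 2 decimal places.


Total parts = 9 + 3 = 12
First part fraction = 9/12
Percentage = (9/12) * 100
= 0.75 * 100
= 75.00%

75.00


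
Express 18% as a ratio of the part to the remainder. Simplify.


Part = 18%, Remainder = 82%
Ratio = 18:82
GCD(18, 82) = 2
Simplify: 9:41 = 9:41

9:41


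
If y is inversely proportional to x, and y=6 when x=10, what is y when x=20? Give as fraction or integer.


Inverse proportion: y = k/x
Find k: k = 10 * 6 = 60
Compute y at x=20: y = 60/20
y = 3

3


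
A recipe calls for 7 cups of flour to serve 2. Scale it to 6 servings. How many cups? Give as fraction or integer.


Original: 7 cups for 2 servings
Target servings = 6
Scaling factor = 6/2
New amount = 7 * 6/2
= 42/2
= 21 cups

21


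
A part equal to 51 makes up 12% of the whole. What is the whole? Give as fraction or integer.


Given: 51 is 12% of the whole
Set up: 51 = 12/100 * whole
whole = 51 * 100 / 12
whole = 5100 / 12
whole = 425

425


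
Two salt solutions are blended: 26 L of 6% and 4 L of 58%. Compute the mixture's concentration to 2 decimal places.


Solute in mixture 1 = 6% of 26 L = 26*6/100 = 39/25 L
Solute in mixture 2 = 58% of 4 L = 4*58/100 = 58/25 L
Total solute = 39/25 + 58/25 = 97/25 L
Total volume = 26 + 4 = 30 L
Final concentration = 97/25/30 * 100 = 12.93%

12.93


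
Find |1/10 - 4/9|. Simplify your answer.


Simplify: 1/10 = 1/10 and 4/9 = 4/9
Find common denominator: LCD = 90
Convert: 9/90 and 40/90
Difference = |9 - 40|/90 = 31/90
Simplified = 31/90

31/90


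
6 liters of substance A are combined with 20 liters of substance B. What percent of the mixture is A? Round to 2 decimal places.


Volume of A = 6 L
Volume of B = 20 L
Total volume = 6 + 20 = 26 L
Percentage of A = (6/26) * 100
= 23.08%

23.08


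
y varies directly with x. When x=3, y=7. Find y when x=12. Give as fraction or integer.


Direct proportion: y = kx
Find k: k = 7/3 = 7/3
Compute y at x=12: y = 7/3 * 12
y = 28

28


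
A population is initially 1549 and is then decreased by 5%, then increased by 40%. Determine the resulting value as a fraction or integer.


Start: 1549
Step 1: decrease by 5% => multiply by 95/100
  1549 * 95/100 = 29431/20
Step 2: increase by 40% => multiply by 140/100
  29431/20 * 140/100 = 206017/100
Final value = 206017/100

206017/100


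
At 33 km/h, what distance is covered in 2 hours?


Using distance = speed * time
Speed = 33 km/h
Time = 2 hours
Distance = 33 * 2
= 66 km

66


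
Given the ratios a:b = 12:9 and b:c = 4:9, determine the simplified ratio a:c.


Given a:b = 12:9 and b:c = 4:9
Make b consistent. Multiply first ratio by 4: a:b = 48:36
Multiply second ratio by 9: b:c = 36:81
Now b = 36 in both, so a:b:c = 48:36:81
Therefore a:c = 48:81
Simplify by GCD: a:c = 16:27

16:27


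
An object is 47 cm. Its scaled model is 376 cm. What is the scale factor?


Original length = 47 cm
Scaled length = 376 cm
Scale factor = 376 / 47
= 8

8


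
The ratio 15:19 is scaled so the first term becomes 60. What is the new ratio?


Original ratio: 15:19
First term target: 60
Scale factor = 60 / 15 = 4
Multiply second term: 19 * 4 = 76
Equivalent ratio = 60:76

60:76


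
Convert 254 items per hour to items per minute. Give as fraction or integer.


Converting from per hour to per minute
Rate = 254 items per hour
Divide by 60: 254/60
= 127/30 items per minute

127/30


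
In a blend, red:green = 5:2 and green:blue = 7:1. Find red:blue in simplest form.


Given a:b = 5:2 and b:c = 7:1
Make b consistent. Multiply first ratio by 7: a:b = 35:14
Multiply second ratio by 2: b:c = 14:2
Now b = 14 in both, so a:b:c = 35:14:2
Therefore a:c = 35:2
Simplify by GCD: a:c = 35:2

35:2


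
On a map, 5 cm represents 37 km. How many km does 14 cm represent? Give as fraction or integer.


Map scale: 5 cm = 37 km
Measured distance on map = 14 cm
Set up proportion: 14 * 37 / 5
= 518 / 5
= 518/5 km

518/5


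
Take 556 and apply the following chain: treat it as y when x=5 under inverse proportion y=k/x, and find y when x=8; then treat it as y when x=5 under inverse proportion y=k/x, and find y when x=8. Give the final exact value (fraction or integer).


Start with 556.
Step 1: Inverse prop: k = (556)*5; new y = k/8 = 556*5/8 = 695/2
Step 2: Inverse prop: k = (695/2)*5; new y = k/8 = 695/2*5/8 = 3475/16
Final result = 3475/16

3475/16


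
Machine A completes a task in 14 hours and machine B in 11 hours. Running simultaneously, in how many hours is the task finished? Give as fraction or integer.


Rate of A = 1/14 job per hour
Rate of B = 1/11 job per hour
Combined rate = 1/14 + 1/11
Find common denominator: (11 + 14)/(14*11) = 25/154
Combined rate = 25/154 job per hour
Time together = 1 / (25/154) = 154/25 hours

154/25


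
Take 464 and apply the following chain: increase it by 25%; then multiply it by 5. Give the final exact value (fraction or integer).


Start with 464.
Step 1: Increase by 25%: 464 * 125/100 = 580
Step 2: Multiply by 5: 580 * 5 = 2900
Final result = 2900

2900


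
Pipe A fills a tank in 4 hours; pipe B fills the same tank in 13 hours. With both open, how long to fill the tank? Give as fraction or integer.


Rate of A = 1/4 job per hour
Rate of B = 1/13 job per hour
Combined rate = 1/4 + 1/13
Find common denominator: (13 + 4)/(4*13) = 17/52
Combined rate = 17/52 job per hour
Time together = 1 / (17/52) = 52/17 hours

52/17


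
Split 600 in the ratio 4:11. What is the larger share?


Total parts = 4 + 11 = 15
Value per part = 600 / 15 = 40
First share = 4 * 40 = 160
Second share = 11 * 40 = 440
Larger share = 440

440


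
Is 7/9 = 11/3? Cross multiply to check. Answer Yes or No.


Cross multiply to check 7/9 = 11/3
Left cross product: 7 * 3 = 21
Right cross product: 9 * 11 = 99
21 != 99
Not equal, so proportions differ => No

No


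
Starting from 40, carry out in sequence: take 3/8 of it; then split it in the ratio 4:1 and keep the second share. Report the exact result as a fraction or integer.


Start with 40.
Step 1: Take 3/8: 40 * 3/8 = 15
Step 2: Split 4:1, second share = 15 * 1/5 = 3
Final result = 3

3


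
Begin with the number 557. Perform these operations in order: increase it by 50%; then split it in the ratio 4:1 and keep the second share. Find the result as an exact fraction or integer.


Start with 557.
Step 1: Increase by 50%: 557 * 150/100 = 1671/2
Step 2: Split 4:1, second share = 1671/2 * 1/5 = 1671/10
Final result = 1671/10

1671/10


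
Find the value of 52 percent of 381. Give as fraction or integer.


Compute 52% of 381
Convert percentage: 52% = 52/100
Multiply: 381 * 52/100
= 19812/100
= 4953/25

4953/25


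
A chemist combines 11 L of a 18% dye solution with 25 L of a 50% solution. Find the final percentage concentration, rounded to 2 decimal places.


Solute in mixture 1 = 18% of 11 L = 11*18/100 = 99/50 L
Solute in mixture 2 = 50% of 25 L = 25*50/100 = 25/2 L
Total solute = 99/50 + 25/2 = 362/25 L
Total volume = 11 + 25 = 36 L
Final concentration = 362/25/36 * 100 = 40.22%

40.22


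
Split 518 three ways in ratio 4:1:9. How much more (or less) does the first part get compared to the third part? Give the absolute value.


Total parts = 4 + 1 + 9 = 14
Value per part = 518 / 14 = 37
Shares: 4*37=148, 1*37=37, 9*37=333
First share = 148, third share = 333
Difference = |148 - 333| = 185

185


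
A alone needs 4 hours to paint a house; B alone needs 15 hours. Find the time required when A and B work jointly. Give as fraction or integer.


Rate of A = 1/4 job per hour
Rate of B = 1/15 job per hour
Combined rate = 1/4 + 1/15
Find common denominator: (15 + 4)/(4*15) = 19/60
Combined rate = 19/60 job per hour
Time together = 1 / (19/60) = 60/19 hours

60/19


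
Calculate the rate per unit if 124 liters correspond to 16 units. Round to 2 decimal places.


Total liters = 124
Number of units = 16
Unit rate = 124 / 16
= 7.75 liters per unit

7.75


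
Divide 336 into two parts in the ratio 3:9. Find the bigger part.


Total parts = 3 + 9 = 12
Value per part = 336 / 12 = 28
First share = 3 * 28 = 84
Second share = 9 * 28 = 252
Larger share = 252

252


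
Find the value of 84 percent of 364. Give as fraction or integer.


Compute 84% of 364
Convert percentage: 84% = 84/100
Multiply: 364 * 84/100
= 30576/100
= 7644/25

7644/25


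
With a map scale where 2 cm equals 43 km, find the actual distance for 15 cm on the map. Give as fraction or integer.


Map scale: 2 cm = 43 km
Measured distance on map = 15 cm
Set up proportion: 15 * 43 / 2
= 645 / 2
= 645/2 km

645/2


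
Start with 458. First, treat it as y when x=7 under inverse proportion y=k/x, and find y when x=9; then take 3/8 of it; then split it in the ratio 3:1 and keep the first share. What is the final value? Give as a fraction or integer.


Start with 458.
Step 1: Inverse prop: k = (458)*7; new y = k/9 = 458*7/9 = 3206/9
Step 2: Take 3/8: 3206/9 * 3/8 = 1603/12
Step 3: Split 3:1, first share = 1603/12 * 3/4 = 1603/16
Final result = 1603/16

1603/16


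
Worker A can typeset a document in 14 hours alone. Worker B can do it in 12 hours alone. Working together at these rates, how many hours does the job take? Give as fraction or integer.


Rate of A = 1/14 job per hour
Rate of B = 1/12 job per hour
Combined rate = 1/14 + 1/12
Find common denominator: (12 + 14)/(14*12) = 26/168
Combined rate = 13/84 job per hour
Time together = 1 / (13/84) = 84/13 hours

84/13


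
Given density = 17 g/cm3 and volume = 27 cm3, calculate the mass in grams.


Using mass = density * volume
Density = 17 g/cm3
Volume = 27 cm3
Mass = 17 * 27
= 459 g

459


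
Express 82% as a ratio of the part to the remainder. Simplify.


Part = 82%, Remainder = 18%
Ratio = 82:18
GCD(82, 18) = 2
Simplify: 41:9 = 41:9

41:9


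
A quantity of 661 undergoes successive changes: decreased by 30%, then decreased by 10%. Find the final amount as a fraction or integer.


Start: 661
Step 1: decrease by 30% => multiply by 70/100
  661 * 70/100 = 4627/10
Step 2: decrease by 10% => multiply by 90/100
  4627/10 * 90/100 = 41643/100
Final value = 41643/100

41643/100


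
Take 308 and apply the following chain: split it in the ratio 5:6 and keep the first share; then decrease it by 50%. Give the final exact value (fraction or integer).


Start with 308.
Step 1: Split 5:6, first share = 308 * 5/11 = 140
Step 2: Decrease by 50%: 140 * 50/100 = 70
Final result = 70

70


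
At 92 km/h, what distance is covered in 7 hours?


Using distance = speed * time
Speed = 92 km/h
Time = 7 hours
Distance = 92 * 7
= 644 km

644


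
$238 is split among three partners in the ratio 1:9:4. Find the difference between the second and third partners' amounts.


Total parts = 1 + 9 + 4 = 14
Value per part = 238 / 14 = 17
Shares: 1*17=17, 9*17=153, 4*17=68
Second share = 153, third share = 68
Difference = |153 - 68| = 85

85


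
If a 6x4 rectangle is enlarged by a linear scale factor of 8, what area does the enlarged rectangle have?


Original dimensions: 6 x 4
Enlargement factor = 8
New width = 6 * 8 = 48
New height = 4 * 8 = 32
New area = 48 * 32 = 1536

1536


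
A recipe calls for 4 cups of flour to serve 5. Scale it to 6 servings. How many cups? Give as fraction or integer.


Original: 4 cups for 5 servings
Target servings = 6
Scaling factor = 6/5
New amount = 4 * 6/5
= 24/5
= 24/5 cups

24/5


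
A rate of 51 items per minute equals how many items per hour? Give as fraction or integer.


Converting from per minute to per hour
Rate = 51 items per minute
Multiply by 60: 51 * 60
= 3060 items per hour

3060


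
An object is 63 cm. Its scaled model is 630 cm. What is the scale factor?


Original length = 63 cm
Scaled length = 630 cm
Scale factor = 630 / 63
= 10

10


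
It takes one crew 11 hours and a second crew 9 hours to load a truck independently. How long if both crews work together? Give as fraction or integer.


Rate of A = 1/11 job per hour
Rate of B = 1/9 job per hour
Combined rate = 1/11 + 1/9
Find common denominator: (9 + 11)/(11*9) = 20/99
Combined rate = 20/99 job per hour
Time together = 1 / (20/99) = 99/20 hours

99/20


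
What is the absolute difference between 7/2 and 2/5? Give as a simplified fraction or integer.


Simplify: 7/2 = 7/2 and 2/5 = 2/5
Find common denominator: LCD = 10
Convert: 35/10 and 4/10
Difference = |35 - 4|/10 = 31/10
Simplified = 31/10

31/10


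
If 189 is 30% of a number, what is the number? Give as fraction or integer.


Given: 189 is 30% of the whole
Set up: 189 = 30/100 * whole
whole = 189 * 100 / 30
whole = 18900 / 30
whole = 630

630


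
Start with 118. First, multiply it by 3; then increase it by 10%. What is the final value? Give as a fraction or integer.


Start with 118.
Step 1: Multiply by 3: 118 * 3 = 354
Step 2: Increase by 10%: 354 * 110/100 = 1947/5
Final result = 1947/5

1947/5


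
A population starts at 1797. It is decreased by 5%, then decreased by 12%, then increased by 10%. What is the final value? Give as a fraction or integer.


Start: 1797
Step 1: decrease by 5% => multiply by 95/100
  1797 * 95/100 = 34143/20
Step 2: decrease by 12% => multiply by 88/100
  34143/20 * 88/100 = 375573/250
Step 3: increase by 10% => multiply by 110/100
  375573/250 * 110/100 = 4131303/2500
Final value = 4131303/2500

4131303/2500


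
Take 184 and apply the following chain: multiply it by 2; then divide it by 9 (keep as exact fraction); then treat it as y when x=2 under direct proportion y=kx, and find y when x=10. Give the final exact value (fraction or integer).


Start with 184.
Step 1: Multiply by 2: 184 * 2 = 368
Step 2: Divide by 9: 368 / 9 = 368/9
Step 3: Direct prop: k = (368/9)/2; new y = k*10 = 368/9*10/2 = 1840/9
Final result = 1840/9

1840/9


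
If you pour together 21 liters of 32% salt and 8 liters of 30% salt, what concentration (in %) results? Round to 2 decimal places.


Solute in mixture 1 = 32% of 21 L = 21*32/100 = 168/25 L
Solute in mixture 2 = 30% of 8 L = 8*30/100 = 12/5 L
Total solute = 168/25 + 12/5 = 228/25 L
Total volume = 21 + 8 = 29 L
Final concentration = 228/25/29 * 100 = 31.45%

31.45


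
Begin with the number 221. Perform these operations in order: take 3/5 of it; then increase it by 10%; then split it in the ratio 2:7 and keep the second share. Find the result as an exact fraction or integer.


Start with 221.
Step 1: Take 3/5: 221 * 3/5 = 663/5
Step 2: Increase by 10%: 663/5 * 110/100 = 7293/50
Step 3: Split 2:7, second share = 7293/50 * 7/9 = 17017/150
Final result = 17017/150

17017/150


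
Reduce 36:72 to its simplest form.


Find GCD(36, 72)
GCD = 36
Divide both by 36: 36/36 = 1, 72/36 = 2
Simplified ratio = 1:2

1:2


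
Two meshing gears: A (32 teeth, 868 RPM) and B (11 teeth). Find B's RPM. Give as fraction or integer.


Gear ratio: teeth_A * RPM_A = teeth_B * RPM_B
32 * 868 = 11 * RPM_B
27776 = 11 * RPM_B
RPM_B = 27776 / 11
RPM_B = 27776/11

27776/11


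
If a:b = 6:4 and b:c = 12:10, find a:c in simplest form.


Given a:b = 6:4 and b:c = 12:10
Make b consistent. Multiply first ratio by 12: a:b = 72:48
Multiply second ratio by 4: b:c = 48:40
Now b = 48 in both, so a:b:c = 72:48:40
Therefore a:c = 72:40
Simplify by GCD: a:c = 9:5

9:5


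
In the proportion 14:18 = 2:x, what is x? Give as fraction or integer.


Setting up: 14/18 = 2/x
Cross multiply: 14 * x = 18 * 2
14x = 36
x = 36/14
x = 18/7

18/7


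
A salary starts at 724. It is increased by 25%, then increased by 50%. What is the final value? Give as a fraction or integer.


Start: 724
Step 1: increase by 25% => multiply by 125/100
  724 * 125/100 = 905
Step 2: increase by 50% => multiply by 150/100
  905 * 150/100 = 2715/2
Final value = 2715/2

2715/2


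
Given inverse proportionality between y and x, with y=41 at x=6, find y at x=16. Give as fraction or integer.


Inverse proportion: y = k/x
Find k: k = 6 * 41 = 246
Compute y at x=16: y = 246/16
y = 123/8

123/8


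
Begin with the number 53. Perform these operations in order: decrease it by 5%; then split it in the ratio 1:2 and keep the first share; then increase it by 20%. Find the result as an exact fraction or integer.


Start with 53.
Step 1: Decrease by 5%: 53 * 95/100 = 1007/20
Step 2: Split 1:2, first share = 1007/20 * 1/3 = 1007/60
Step 3: Increase by 20%: 1007/60 * 120/100 = 1007/50
Final result = 1007/50

1007/50


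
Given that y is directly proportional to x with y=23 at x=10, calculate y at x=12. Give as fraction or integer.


Direct proportion: y = kx
Find k: k = 23/10 = 23/10
Compute y at x=12: y = 23/10 * 12
y = 138/5

138/5


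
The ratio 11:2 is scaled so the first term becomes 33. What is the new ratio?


Original ratio: 11:2
First term target: 33
Scale factor = 33 / 11 = 3
Multiply second term: 2 * 3 = 6
Equivalent ratio = 33:6

33:6


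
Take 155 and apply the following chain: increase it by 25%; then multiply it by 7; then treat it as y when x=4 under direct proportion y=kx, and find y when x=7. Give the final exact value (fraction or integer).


Start with 155.
Step 1: Increase by 25%: 155 * 125/100 = 775/4
Step 2: Multiply by 7: 775/4 * 7 = 5425/4
Step 3: Direct prop: k = (5425/4)/4; new y = k*7 = 5425/4*7/4 = 37975/16
Final result = 37975/16

37975/16


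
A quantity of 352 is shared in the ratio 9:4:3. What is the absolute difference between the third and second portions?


Total parts = 9 + 4 + 3 = 16
Value per part = 352 / 16 = 22
Shares: 9*22=198, 4*22=88, 3*22=66
Third share = 66, second share = 88
Difference = |66 - 88| = 22

22


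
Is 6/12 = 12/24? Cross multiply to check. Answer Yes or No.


Cross multiply to check 6/12 = 12/24
Left cross product: 6 * 24 = 144
Right cross product: 12 * 12 = 144
144 = 144
Equal, so proportions match => Yes

Yes


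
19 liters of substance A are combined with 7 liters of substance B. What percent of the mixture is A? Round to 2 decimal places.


Volume of A = 19 L
Volume of B = 7 L
Total volume = 19 + 7 = 26 L
Percentage of A = (19/26) * 100
= 73.08%

73.08


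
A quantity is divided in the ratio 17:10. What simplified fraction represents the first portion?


Total parts = 17 + 10 = 27
First part fraction = 17/27
Simplify: 17/27 = 17/27

17/27


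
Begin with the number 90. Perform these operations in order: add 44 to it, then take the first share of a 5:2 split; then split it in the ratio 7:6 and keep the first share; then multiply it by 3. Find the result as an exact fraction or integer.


Start with 90.
Step 1: Add 44: 90+44=134; split 5:2 first = 134*5/7 = 670/7
Step 2: Split 7:6, first share = 670/7 * 7/13 = 670/13
Step 3: Multiply by 3: 670/13 * 3 = 2010/13
Final result = 2010/13

2010/13


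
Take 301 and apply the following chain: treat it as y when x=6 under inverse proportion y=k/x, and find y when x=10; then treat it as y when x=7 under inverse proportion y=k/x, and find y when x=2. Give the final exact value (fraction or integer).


Start with 301.
Step 1: Inverse prop: k = (301)*6; new y = k/10 = 301*6/10 = 903/5
Step 2: Inverse prop: k = (903/5)*7; new y = k/2 = 903/5*7/2 = 6321/10
Final result = 6321/10

6321/10


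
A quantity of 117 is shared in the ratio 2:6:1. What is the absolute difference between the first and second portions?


Total parts = 2 + 6 + 1 = 9
Value per part = 117 / 9 = 13
Shares: 2*13=26, 6*13=78, 1*13=13
First share = 26, second share = 78
Difference = |26 - 78| = 52

52


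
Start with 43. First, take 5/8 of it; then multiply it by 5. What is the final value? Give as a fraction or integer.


Start with 43.
Step 1: Take 5/8: 43 * 5/8 = 215/8
Step 2: Multiply by 5: 215/8 * 5 = 1075/8
Final result = 1075/8

1075/8


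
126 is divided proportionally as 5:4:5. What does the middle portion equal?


Ratio = 5:4:5
Total parts = 5 + 4 + 5 = 14
Value per part = 126 / 14 = 9
First share = 5 * 9 = 45
Middle share = 4 * 9 = 36
Third share = 5 * 9 = 45

36


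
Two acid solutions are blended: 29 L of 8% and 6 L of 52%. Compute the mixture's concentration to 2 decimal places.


Solute in mixture 1 = 8% of 29 L = 29*8/100 = 58/25 L
Solute in mixture 2 = 52% of 6 L = 6*52/100 = 78/25 L
Total solute = 58/25 + 78/25 = 136/25 L
Total volume = 29 + 6 = 35 L
Final concentration = 136/25/35 * 100 = 15.54%

15.54


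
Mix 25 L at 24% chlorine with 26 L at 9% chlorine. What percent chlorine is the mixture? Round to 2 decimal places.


Solute in mixture 1 = 24% of 25 L = 25*24/100 = 6 L
Solute in mixture 2 = 9% of 26 L = 26*9/100 = 117/50 L
Total solute = 6 + 117/50 = 417/50 L
Total volume = 25 + 26 = 51 L
Final concentration = 417/50/51 * 100 = 16.35%

16.35


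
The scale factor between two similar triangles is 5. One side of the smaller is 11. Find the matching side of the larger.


Similar triangles have proportional sides
Scale factor = 5
Smaller side = 11
Corresponding larger side = 11 * 5
= 55

55


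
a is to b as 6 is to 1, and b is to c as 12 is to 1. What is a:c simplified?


Given a:b = 6:1 and b:c = 12:1
Make b consistent. Multiply first ratio by 12: a:b = 72:12
Multiply second ratio by 1: b:c = 12:1
Now b = 12 in both, so a:b:c = 72:12:1
Therefore a:c = 72:1
Simplify by GCD: a:c = 72:1

72:1


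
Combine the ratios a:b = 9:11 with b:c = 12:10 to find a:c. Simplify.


Given a:b = 9:11 and b:c = 12:10
Make b consistent. Multiply first ratio by 12: a:b = 108:132
Multiply second ratio by 11: b:c = 132:110
Now b = 132 in both, so a:b:c = 108:132:110
Therefore a:c = 108:110
Simplify by GCD: a:c = 54:55

54:55


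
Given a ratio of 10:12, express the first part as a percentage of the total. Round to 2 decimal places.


Total parts = 10 + 12 = 22
First part fraction = 10/22
Percentage = (10/22) * 100
= 0.454545 * 100
= 45.45%

45.45


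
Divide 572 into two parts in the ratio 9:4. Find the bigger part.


Total parts = 9 + 4 = 13
Value per part = 572 / 13 = 44
First share = 9 * 44 = 396
Second share = 4 * 44 = 176
Larger share = 396

396


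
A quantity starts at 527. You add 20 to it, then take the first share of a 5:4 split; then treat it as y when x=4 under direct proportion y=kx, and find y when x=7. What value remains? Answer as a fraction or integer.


Start with 527.
Step 1: Add 20: 527+20=547; split 5:4 first = 547*5/9 = 2735/9
Step 2: Direct prop: k = (2735/9)/4; new y = k*7 = 2735/9*7/4 = 19145/36
Final result = 19145/36

19145/36


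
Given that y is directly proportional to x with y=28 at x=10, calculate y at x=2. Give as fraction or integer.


Direct proportion: y = kx
Find k: k = 28/10 = 14/5
Compute y at x=2: y = 14/5 * 2
y = 28/5

28/5


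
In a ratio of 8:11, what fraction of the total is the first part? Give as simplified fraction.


Total parts = 8 + 11 = 19
First part fraction = 8/19
Simplify: 8/19 = 8/19

8/19
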